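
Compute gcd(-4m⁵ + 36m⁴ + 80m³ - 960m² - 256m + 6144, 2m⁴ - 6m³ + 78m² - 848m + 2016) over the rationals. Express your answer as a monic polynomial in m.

By polynomial division,
  -4m⁵ + 36m⁴ + 80m³ - 960m² - 256m + 6144 = (-2m + 12)(2m⁴ - 6m³ + 78m² - 848m + 2016) + (308m³ - 3592m² + 13952m - 18048)
  2m⁴ - 6m³ + 78m² - 848m + 2016 = ((1/154)m + 667/11858)(308m³ - 3592m² + 13952m - 18048) + ((1123242/5929)m² - (8985936/5929)m + 17971872/5929)
  308m³ - 3592m² + 13952m - 18048 = ((913066/561621)m - 1114652/187207)((1123242/5929)m² - (8985936/5929)m + 17971872/5929) + (0)
Last nonzero remainder: (1123242/5929)m² - (8985936/5929)m + 17971872/5929. Dividing through by 1123242/5929 gives the monic gcd m² - 8m + 16.

m² - 8m + 16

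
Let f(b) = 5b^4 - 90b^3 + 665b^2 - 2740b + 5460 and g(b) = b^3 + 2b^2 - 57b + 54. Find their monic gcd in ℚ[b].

Apply the Euclidean algorithm:
  5b^4 - 90b^3 + 665b^2 - 2740b + 5460 = (5b - 100)(b^3 + 2b^2 - 57b + 54) + (1150b^2 - 8710b + 10860)
  b^3 + 2b^2 - 57b + 54 = ((1/1150)b + 1101/132250)(1150b^2 - 8710b + 10860) + ((80256/13225)b - 481536/13225)
  1150b^2 - 8710b + 10860 = ((7604375/40128)b - 11968625/40128)((80256/13225)b - 481536/13225) + (0)
Last nonzero remainder: (80256/13225)b - 481536/13225. Dividing through by 80256/13225 gives the monic gcd b - 6.

b - 6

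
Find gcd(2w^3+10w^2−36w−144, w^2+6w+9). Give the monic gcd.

Repeated division with remainder:
  2w^3+10w^2−36w−144 = (2w−2)(w^2+6w+9) + (−42w−126)
  w^2+6w+9 = (−(1/42)w−1/14)(−42w−126) + (0)
Last nonzero remainder: −42w−126. Dividing through by −42 gives the monic gcd w+3.

w+3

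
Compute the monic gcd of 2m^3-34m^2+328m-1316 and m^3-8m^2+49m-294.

m-7

By polynomial division,
  2m^3-34m^2+328m-1316 = (2)(m^3-8m^2+49m-294) + (-18m^2+230m-728)
  m^3-8m^2+49m-294 = (-(1/18)m-43/162)(-18m^2+230m-728) + ((5638/81)m-39466/81)
  -18m^2+230m-728 = (-(729/2819)m+4212/2819)((5638/81)m-39466/81) + (0)
Last nonzero remainder: (5638/81)m-39466/81. Dividing through by 5638/81 gives the monic gcd m-7.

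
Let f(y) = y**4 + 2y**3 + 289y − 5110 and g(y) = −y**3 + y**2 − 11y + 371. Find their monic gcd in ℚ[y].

Euclidean algorithm in ℚ[y]:
  y**4 + 2y**3 + 289y − 5110 = (−y − 3)(−y**3 + y**2 − 11y + 371) + (−8y**2 + 627y − 3997)
  −y**3 + y**2 − 11y + 371 = ((1/8)y + 619/64)(−8y**2 + 627y − 3997) + (−(356841/64)y + 2497887/64)
  −8y**2 + 627y − 3997 = ((512/356841)y − 36544/356841)(−(356841/64)y + 2497887/64) + (0)
Last nonzero remainder: −(356841/64)y + 2497887/64. Dividing through by −356841/64 gives the monic gcd y − 7.

y − 7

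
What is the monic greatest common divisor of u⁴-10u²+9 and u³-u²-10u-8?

u+1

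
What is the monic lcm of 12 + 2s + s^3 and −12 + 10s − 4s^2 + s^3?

Euclidean algorithm in ℚ[s]:
  s^3 + 2s + 12 = (s^3 − 4s^2 + 10s − 12) + (4s^2 − 8s + 24)
  s^3 − 4s^2 + 10s − 12 = ((1/4)s − 1/2)(4s^2 − 8s + 24) + (0)
Last nonzero remainder: 4s^2 − 8s + 24. Dividing through by 4 gives the monic gcd s^2 − 2s + 6.
Then lcm(f, g) = f·g / gcd(f, g); expanding and making the result monic gives the answer.

−24 + 8s + 2s^2 − 2s^3 + s^4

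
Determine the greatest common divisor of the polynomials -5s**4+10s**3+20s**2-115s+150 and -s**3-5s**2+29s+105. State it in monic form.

s+3

Apply the Euclidean algorithm:
  -5s**4+10s**3+20s**2-115s+150 = (5s-35)(-s**3-5s**2+29s+105) + (-300s**2+375s+3825)
  -s**3-5s**2+29s+105 = ((1/300)s+1/48)(-300s**2+375s+3825) + ((135/16)s+405/16)
  -300s**2+375s+3825 = (-(320/9)s+1360/9)((135/16)s+405/16) + (0)
Last nonzero remainder: (135/16)s+405/16. Dividing through by 135/16 gives the monic gcd s+3.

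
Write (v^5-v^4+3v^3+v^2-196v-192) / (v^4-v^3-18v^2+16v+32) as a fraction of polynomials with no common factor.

(v^3+2v^2+13v+48)/(v^2+2v-8)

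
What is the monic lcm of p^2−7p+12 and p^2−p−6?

Euclidean algorithm in ℚ[p]:
  p^2−7p+12 = (p^2−p−6) + (−6p+18)
  p^2−p−6 = (−(1/6)p−1/3)(−6p+18) + (0)
Last nonzero remainder: −6p+18. Dividing through by −6 gives the monic gcd p−3.
Then lcm(f, g) = f·g / gcd(f, g); expanding and making the result monic gives the answer.

p^3−5p^2−2p+24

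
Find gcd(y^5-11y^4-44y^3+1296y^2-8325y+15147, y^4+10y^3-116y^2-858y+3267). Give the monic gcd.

Euclidean algorithm in ℚ[y]:
  y^5-11y^4-44y^3+1296y^2-8325y+15147 = (y-21)(y^4+10y^3-116y^2-858y+3267) + (282y^3-282y^2-29610y+83754)
  y^4+10y^3-116y^2-858y+3267 = ((1/282)y+11/282)(282y^3-282y^2-29610y+83754) + (0)
Last nonzero remainder: 282y^3-282y^2-29610y+83754. Dividing through by 282 gives the monic gcd y^3-y^2-105y+297.

y^3-y^2-105y+297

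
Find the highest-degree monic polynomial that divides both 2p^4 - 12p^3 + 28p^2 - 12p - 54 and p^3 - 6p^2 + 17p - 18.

p^2 - 4p + 9

Repeated division with remainder:
  2p^4 - 12p^3 + 28p^2 - 12p - 54 = (2p)(p^3 - 6p^2 + 17p - 18) + (-6p^2 + 24p - 54)
  p^3 - 6p^2 + 17p - 18 = (-(1/6)p + 1/3)(-6p^2 + 24p - 54) + (0)
Last nonzero remainder: -6p^2 + 24p - 54. Dividing through by -6 gives the monic gcd p^2 - 4p + 9.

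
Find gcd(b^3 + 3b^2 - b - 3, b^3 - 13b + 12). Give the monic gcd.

b - 1

Euclidean algorithm in ℚ[b]:
  b^3 + 3b^2 - b - 3 = (b^3 - 13b + 12) + (3b^2 + 12b - 15)
  b^3 - 13b + 12 = ((1/3)b - 4/3)(3b^2 + 12b - 15) + (8b - 8)
  3b^2 + 12b - 15 = ((3/8)b + 15/8)(8b - 8) + (0)
Last nonzero remainder: 8b - 8. Dividing through by 8 gives the monic gcd b - 1.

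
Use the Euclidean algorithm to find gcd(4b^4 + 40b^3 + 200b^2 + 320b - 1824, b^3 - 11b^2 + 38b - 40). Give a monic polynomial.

Apply the Euclidean algorithm:
  4b^4 + 40b^3 + 200b^2 + 320b - 1824 = (4b + 84)(b^3 - 11b^2 + 38b - 40) + (972b^2 - 2712b + 1536)
  b^3 - 11b^2 + 38b - 40 = ((1/972)b - 665/78732)(972b^2 - 2712b + 1536) + ((88660/6561)b - 177320/6561)
  972b^2 - 2712b + 1536 = ((1594323/22165)b - 1259712/22165)((88660/6561)b - 177320/6561) + (0)
Last nonzero remainder: (88660/6561)b - 177320/6561. Dividing through by 88660/6561 gives the monic gcd b - 2.

b - 2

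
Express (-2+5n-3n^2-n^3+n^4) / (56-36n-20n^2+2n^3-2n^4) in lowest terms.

By polynomial division,
  n^4-n^3-3n^2+5n-2 = (-1/2)(-2n^4+2n^3-20n^2-36n+56) + (-13n^2-13n+26)
  -2n^4+2n^3-20n^2-36n+56 = ((2/13)n^2-(4/13)n+28/13)(-13n^2-13n+26) + (0)
Last nonzero remainder: -13n^2-13n+26. Dividing through by -13 gives the monic gcd n^2+n-2.
Cancel n^2+n-2 from numerator and denominator to get the reduced form.

(-1+2n-n^2)/(28-4n+2n^2)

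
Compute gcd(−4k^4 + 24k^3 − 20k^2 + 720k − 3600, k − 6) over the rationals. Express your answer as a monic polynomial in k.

Repeated division with remainder:
  −4k^4 + 24k^3 − 20k^2 + 720k − 3600 = (−4k^3 − 20k + 600)(k − 6) + (0)
The last nonzero remainder k − 6 is already monic.

k − 6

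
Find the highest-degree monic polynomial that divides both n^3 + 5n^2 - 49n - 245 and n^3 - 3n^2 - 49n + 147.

By polynomial division,
  n^3 + 5n^2 - 49n - 245 = (n^3 - 3n^2 - 49n + 147) + (8n^2 - 392)
  n^3 - 3n^2 - 49n + 147 = ((1/8)n - 3/8)(8n^2 - 392) + (0)
Last nonzero remainder: 8n^2 - 392. Dividing through by 8 gives the monic gcd n^2 - 49.

n^2 - 49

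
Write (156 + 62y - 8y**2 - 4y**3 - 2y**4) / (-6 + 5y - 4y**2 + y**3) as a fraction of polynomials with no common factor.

(-52 - 38y - 10y**2 - 2y**3)/(2 - y + y**2)

Apply the Euclidean algorithm:
  -2y**4 - 4y**3 - 8y**2 + 62y + 156 = (-2y - 12)(y**3 - 4y**2 + 5y - 6) + (-46y**2 + 110y + 84)
  y**3 - 4y**2 + 5y - 6 = (-(1/46)y + 37/1058)(-46y**2 + 110y + 84) + ((1576/529)y - 4728/529)
  -46y**2 + 110y + 84 = (-(12167/788)y - 3703/394)((1576/529)y - 4728/529) + (0)
Last nonzero remainder: (1576/529)y - 4728/529. Dividing through by 1576/529 gives the monic gcd y - 3.
Cancel y - 3 from numerator and denominator to get the reduced form.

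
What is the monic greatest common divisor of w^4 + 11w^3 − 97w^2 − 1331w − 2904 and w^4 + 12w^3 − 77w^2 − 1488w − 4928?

By polynomial division,
  w^4 + 11w^3 − 97w^2 − 1331w − 2904 = (w^4 + 12w^3 − 77w^2 − 1488w − 4928) + (−w^3 − 20w^2 + 157w + 2024)
  w^4 + 12w^3 − 77w^2 − 1488w − 4928 = (−w + 8)(−w^3 − 20w^2 + 157w + 2024) + (240w^2 − 720w − 21120)
  −w^3 − 20w^2 + 157w + 2024 = (−(1/240)w − 23/240)(240w^2 − 720w − 21120) + (0)
Last nonzero remainder: 240w^2 − 720w − 21120. Dividing through by 240 gives the monic gcd w^2 − 3w − 88.

w^2 − 3w − 88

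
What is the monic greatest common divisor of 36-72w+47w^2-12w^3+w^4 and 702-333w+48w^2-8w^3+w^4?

18-9w+w^2

By polynomial division,
  w^4-12w^3+47w^2-72w+36 = (w^4-8w^3+48w^2-333w+702) + (-4w^3-w^2+261w-666)
  w^4-8w^3+48w^2-333w+702 = (-(1/4)w+33/16)(-4w^3-w^2+261w-666) + ((1845/16)w^2-(16605/16)w+16605/8)
  -4w^3-w^2+261w-666 = (-(64/1845)w-592/1845)((1845/16)w^2-(16605/16)w+16605/8) + (0)
Last nonzero remainder: (1845/16)w^2-(16605/16)w+16605/8. Dividing through by 1845/16 gives the monic gcd w^2-9w+18.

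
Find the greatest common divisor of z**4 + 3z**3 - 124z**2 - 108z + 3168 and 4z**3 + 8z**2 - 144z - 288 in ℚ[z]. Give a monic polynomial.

Repeated division with remainder:
  z**4 + 3z**3 - 124z**2 - 108z + 3168 = ((1/4)z + 1/4)(4z**3 + 8z**2 - 144z - 288) + (-90z**2 + 3240)
  4z**3 + 8z**2 - 144z - 288 = (-(2/45)z - 4/45)(-90z**2 + 3240) + (0)
Last nonzero remainder: -90z**2 + 3240. Dividing through by -90 gives the monic gcd z**2 - 36.

z**2 - 36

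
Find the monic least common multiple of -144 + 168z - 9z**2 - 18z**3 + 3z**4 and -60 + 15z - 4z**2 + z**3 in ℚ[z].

-720 + 840z - 93z**2 - 34z**3 + 12z**4 - 6z**5 + z**6

Apply the Euclidean algorithm:
  3z**4 - 18z**3 - 9z**2 + 168z - 144 = (3z - 6)(z**3 - 4z**2 + 15z - 60) + (-78z**2 + 438z - 504)
  z**3 - 4z**2 + 15z - 60 = (-(1/78)z - 7/338)(-78z**2 + 438z - 504) + ((2976/169)z - 11904/169)
  -78z**2 + 438z - 504 = (-(2197/496)z + 3549/496)((2976/169)z - 11904/169) + (0)
Last nonzero remainder: (2976/169)z - 11904/169. Dividing through by 2976/169 gives the monic gcd z - 4.
Then lcm(f, g) = f·g / gcd(f, g); expanding and making the result monic gives the answer.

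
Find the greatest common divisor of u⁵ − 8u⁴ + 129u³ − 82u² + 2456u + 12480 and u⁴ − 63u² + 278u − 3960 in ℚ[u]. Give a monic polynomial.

By polynomial division,
  u⁵ − 8u⁴ + 129u³ − 82u² + 2456u + 12480 = (u − 8)(u⁴ − 63u² + 278u − 3960) + (192u³ − 864u² + 8640u − 19200)
  u⁴ − 63u² + 278u − 3960 = ((1/192)u + 3/128)(192u³ − 864u² + 8640u − 19200) + (−(351/4)u² + (351/2)u − 3510)
  192u³ − 864u² + 8640u − 19200 = (−(256/117)u + 640/117)(−(351/4)u² + (351/2)u − 3510) + (0)
Last nonzero remainder: −(351/4)u² + (351/2)u − 3510. Dividing through by −351/4 gives the monic gcd u² − 2u + 40.

u² − 2u + 40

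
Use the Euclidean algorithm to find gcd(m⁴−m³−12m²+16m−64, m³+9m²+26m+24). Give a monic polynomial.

Apply the Euclidean algorithm:
  m⁴−m³−12m²+16m−64 = (m−10)(m³+9m²+26m+24) + (52m²+252m+176)
  m³+9m²+26m+24 = ((1/52)m+27/338)(52m²+252m+176) + ((420/169)m+1680/169)
  52m²+252m+176 = ((2197/105)m+1859/105)((420/169)m+1680/169) + (0)
Last nonzero remainder: (420/169)m+1680/169. Dividing through by 420/169 gives the monic gcd m+4.

m+4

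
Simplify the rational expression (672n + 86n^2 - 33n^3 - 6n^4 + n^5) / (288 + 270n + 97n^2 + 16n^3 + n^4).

(42n - 13n^2 + n^3)/(18 + 9n + n^2)

By polynomial division,
  n^5 - 6n^4 - 33n^3 + 86n^2 + 672n = (n - 22)(n^4 + 16n^3 + 97n^2 + 270n + 288) + (222n^3 + 1950n^2 + 6324n + 6336)
  n^4 + 16n^3 + 97n^2 + 270n + 288 = ((1/222)n + 89/2738)(222n^3 + 1950n^2 + 6324n + 6336) + ((7020/1369)n^2 + (49140/1369)n + 112320/1369)
  222n^3 + 1950n^2 + 6324n + 6336 = ((50653/1170)n + 15059/195)((7020/1369)n^2 + (49140/1369)n + 112320/1369) + (0)
Last nonzero remainder: (7020/1369)n^2 + (49140/1369)n + 112320/1369. Dividing through by 7020/1369 gives the monic gcd n^2 + 7n + 16.
Cancel n^2 + 7n + 16 from numerator and denominator to get the reduced form.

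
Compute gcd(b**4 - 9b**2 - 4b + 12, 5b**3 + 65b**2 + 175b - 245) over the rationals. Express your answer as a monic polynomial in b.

b - 1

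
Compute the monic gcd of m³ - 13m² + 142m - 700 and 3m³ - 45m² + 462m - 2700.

m² - 6m + 100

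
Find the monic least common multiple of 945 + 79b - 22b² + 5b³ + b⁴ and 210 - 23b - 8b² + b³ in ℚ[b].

Euclidean algorithm in ℚ[b]:
  b⁴ + 5b³ - 22b² + 79b + 945 = (b + 13)(b³ - 8b² - 23b + 210) + (105b² + 168b - 1785)
  b³ - 8b² - 23b + 210 = ((1/105)b - 16/175)(105b² + 168b - 1785) + ((234/25)b + 234/5)
  105b² + 168b - 1785 = ((875/78)b - 2975/78)((234/25)b + 234/5) + (0)
Last nonzero remainder: (234/25)b + 234/5. Dividing through by 234/25 gives the monic gcd b + 5.
Then lcm(f, g) = f·g / gcd(f, g); expanding and making the result monic gives the answer.

39690 - 8967b - 1006b² + 575b³ - 45b⁴ - 8b⁵ + b⁶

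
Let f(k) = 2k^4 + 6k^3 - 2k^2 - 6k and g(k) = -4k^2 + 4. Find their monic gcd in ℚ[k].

By polynomial division,
  2k^4 + 6k^3 - 2k^2 - 6k = (-(1/2)k^2 - (3/2)k)(-4k^2 + 4) + (0)
Last nonzero remainder: -4k^2 + 4. Dividing through by -4 gives the monic gcd k^2 - 1.

k^2 - 1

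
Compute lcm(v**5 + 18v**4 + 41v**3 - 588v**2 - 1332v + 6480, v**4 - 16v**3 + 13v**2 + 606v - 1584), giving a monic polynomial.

Repeated division with remainder:
  v**5 + 18v**4 + 41v**3 - 588v**2 - 1332v + 6480 = (v + 34)(v**4 - 16v**3 + 13v**2 + 606v - 1584) + (572v**3 - 1636v**2 - 20352v + 60336)
  v**4 - 16v**3 + 13v**2 + 606v - 1584 = ((1/572)v - 1879/81796)(572v**3 - 1636v**2 - 20352v + 60336) + ((224910/20449)v**2 + (674730/20449)v - 4048380/20449)
  572v**3 - 1636v**2 - 20352v + 60336 = ((5848414/112455)v - 34272524/112455)((224910/20449)v**2 + (674730/20449)v - 4048380/20449) + (0)
Last nonzero remainder: (224910/20449)v**2 + (674730/20449)v - 4048380/20449. Dividing through by 224910/20449 gives the monic gcd v**2 + 3v - 18.
Then lcm(f, g) = f·g / gcd(f, g); expanding and making the result monic gives the answer.

v**7 - v**6 - 213v**5 + 217v**4 + 13448v**3 - 19956v**2 - 240336v + 570240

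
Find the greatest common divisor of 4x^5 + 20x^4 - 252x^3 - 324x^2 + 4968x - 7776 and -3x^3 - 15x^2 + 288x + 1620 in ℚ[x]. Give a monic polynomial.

Euclidean algorithm in ℚ[x]:
  4x^5 + 20x^4 - 252x^3 - 324x^2 + 4968x - 7776 = (-(4/3)x^2 - 44)(-3x^3 - 15x^2 + 288x + 1620) + (1176x^2 + 17640x + 63504)
  -3x^3 - 15x^2 + 288x + 1620 = (-(1/392)x + 5/196)(1176x^2 + 17640x + 63504) + (0)
Last nonzero remainder: 1176x^2 + 17640x + 63504. Dividing through by 1176 gives the monic gcd x^2 + 15x + 54.

x^2 + 15x + 54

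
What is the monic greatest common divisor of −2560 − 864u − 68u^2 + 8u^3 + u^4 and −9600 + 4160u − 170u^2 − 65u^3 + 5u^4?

−80 − 2u + u^2

Apply the Euclidean algorithm:
  u^4 + 8u^3 − 68u^2 − 864u − 2560 = (1/5)(5u^4 − 65u^3 − 170u^2 + 4160u − 9600) + (21u^3 − 34u^2 − 1696u − 640)
  5u^4 − 65u^3 − 170u^2 + 4160u − 9600 = ((5/21)u − 1195/441)(21u^3 − 34u^2 − 1696u − 640) + ((62480/441)u^2 − (124960/441)u − 4998400/441)
  21u^3 − 34u^2 − 1696u − 640 = ((9261/62480)u + 441/7810)((62480/441)u^2 − (124960/441)u − 4998400/441) + (0)
Last nonzero remainder: (62480/441)u^2 − (124960/441)u − 4998400/441. Dividing through by 62480/441 gives the monic gcd u^2 − 2u − 80.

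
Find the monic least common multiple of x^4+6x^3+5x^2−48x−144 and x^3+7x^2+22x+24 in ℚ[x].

x^5+8x^4+17x^3−38x^2−240x−288

By polynomial division,
  x^4+6x^3+5x^2−48x−144 = (x−1)(x^3+7x^2+22x+24) + (−10x^2−50x−120)
  x^3+7x^2+22x+24 = (−(1/10)x−1/5)(−10x^2−50x−120) + (0)
Last nonzero remainder: −10x^2−50x−120. Dividing through by −10 gives the monic gcd x^2+5x+12.
Then lcm(f, g) = f·g / gcd(f, g); expanding and making the result monic gives the answer.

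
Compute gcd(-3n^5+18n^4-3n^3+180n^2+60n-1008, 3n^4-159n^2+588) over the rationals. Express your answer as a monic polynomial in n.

Repeated division with remainder:
  -3n^5+18n^4-3n^3+180n^2+60n-1008 = (-n+6)(3n^4-159n^2+588) + (-162n^3+1134n^2+648n-4536)
  3n^4-159n^2+588 = (-(1/54)n-7/54)(-162n^3+1134n^2+648n-4536) + (0)
Last nonzero remainder: -162n^3+1134n^2+648n-4536. Dividing through by -162 gives the monic gcd n^3-7n^2-4n+28.

n^3-7n^2-4n+28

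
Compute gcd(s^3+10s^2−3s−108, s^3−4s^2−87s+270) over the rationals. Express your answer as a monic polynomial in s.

s^2+6s−27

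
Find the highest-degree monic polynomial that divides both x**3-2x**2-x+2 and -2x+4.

x-2

Apply the Euclidean algorithm:
  x**3-2x**2-x+2 = (-(1/2)x**2+1/2)(-2x+4) + (0)
Last nonzero remainder: -2x+4. Dividing through by -2 gives the monic gcd x-2.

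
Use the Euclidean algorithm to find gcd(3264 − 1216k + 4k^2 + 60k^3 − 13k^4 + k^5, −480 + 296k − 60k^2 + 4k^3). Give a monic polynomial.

24 − 10k + k^2

Repeated division with remainder:
  k^5 − 13k^4 + 60k^3 + 4k^2 − 1216k + 3264 = ((1/4)k^2 + (1/2)k + 4)(4k^3 − 60k^2 + 296k − 480) + (216k^2 − 2160k + 5184)
  4k^3 − 60k^2 + 296k − 480 = ((1/54)k − 5/54)(216k^2 − 2160k + 5184) + (0)
Last nonzero remainder: 216k^2 − 2160k + 5184. Dividing through by 216 gives the monic gcd k^2 − 10k + 24.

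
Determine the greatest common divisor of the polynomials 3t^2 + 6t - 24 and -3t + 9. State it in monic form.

1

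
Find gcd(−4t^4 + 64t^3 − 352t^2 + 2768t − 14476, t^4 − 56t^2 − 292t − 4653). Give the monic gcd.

Apply the Euclidean algorithm:
  −4t^4 + 64t^3 − 352t^2 + 2768t − 14476 = (−4)(t^4 − 56t^2 − 292t − 4653) + (64t^3 − 576t^2 + 1600t − 33088)
  t^4 − 56t^2 − 292t − 4653 = ((1/64)t + 9/64)(64t^3 − 576t^2 + 1600t − 33088) + (0)
Last nonzero remainder: 64t^3 − 576t^2 + 1600t − 33088. Dividing through by 64 gives the monic gcd t^3 − 9t^2 + 25t − 517.

t^3 − 9t^2 + 25t − 517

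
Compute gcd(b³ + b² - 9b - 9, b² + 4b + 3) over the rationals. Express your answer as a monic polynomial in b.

b² + 4b + 3

By polynomial division,
  b³ + b² - 9b - 9 = (b - 3)(b² + 4b + 3) + (0)
The last nonzero remainder b² + 4b + 3 is already monic.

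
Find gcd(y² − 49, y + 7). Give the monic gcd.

y + 7

Euclidean algorithm in ℚ[y]:
  y² − 49 = (y − 7)(y + 7) + (0)
The last nonzero remainder y + 7 is already monic.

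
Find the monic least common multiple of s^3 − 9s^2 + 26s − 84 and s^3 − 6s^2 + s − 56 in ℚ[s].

s^5 − 8s^4 + 25s^3 − 130s^2 + 124s − 672

By polynomial division,
  s^3 − 9s^2 + 26s − 84 = (s^3 − 6s^2 + s − 56) + (−3s^2 + 25s − 28)
  s^3 − 6s^2 + s − 56 = (−(1/3)s − 7/9)(−3s^2 + 25s − 28) + ((100/9)s − 700/9)
  −3s^2 + 25s − 28 = (−(27/100)s + 9/25)((100/9)s − 700/9) + (0)
Last nonzero remainder: (100/9)s − 700/9. Dividing through by 100/9 gives the monic gcd s − 7.
Then lcm(f, g) = f·g / gcd(f, g); expanding and making the result monic gives the answer.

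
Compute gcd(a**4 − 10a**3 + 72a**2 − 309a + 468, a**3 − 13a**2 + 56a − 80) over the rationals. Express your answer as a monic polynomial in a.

Repeated division with remainder:
  a**4 − 10a**3 + 72a**2 − 309a + 468 = (a + 3)(a**3 − 13a**2 + 56a − 80) + (55a**2 − 397a + 708)
  a**3 − 13a**2 + 56a − 80 = ((1/55)a − 318/3025)(55a**2 − 397a + 708) + ((4214/3025)a − 16856/3025)
  55a**2 − 397a + 708 = ((166375/4214)a − 535425/4214)((4214/3025)a − 16856/3025) + (0)
Last nonzero remainder: (4214/3025)a − 16856/3025. Dividing through by 4214/3025 gives the monic gcd a − 4.

a − 4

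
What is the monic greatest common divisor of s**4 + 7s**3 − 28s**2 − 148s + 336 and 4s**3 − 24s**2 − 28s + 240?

Euclidean algorithm in ℚ[s]:
  s**4 + 7s**3 − 28s**2 − 148s + 336 = ((1/4)s + 13/4)(4s**3 − 24s**2 − 28s + 240) + (57s**2 − 117s − 444)
  4s**3 − 24s**2 − 28s + 240 = ((4/57)s − 100/361)(57s**2 − 117s − 444) + (−(10560/361)s + 42240/361)
  57s**2 − 117s − 444 = (−(6859/3520)s − 13357/3520)(−(10560/361)s + 42240/361) + (0)
Last nonzero remainder: −(10560/361)s + 42240/361. Dividing through by −10560/361 gives the monic gcd s − 4.

s − 4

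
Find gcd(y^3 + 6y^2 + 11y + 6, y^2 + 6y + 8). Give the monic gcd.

Apply the Euclidean algorithm:
  y^3 + 6y^2 + 11y + 6 = (y)(y^2 + 6y + 8) + (3y + 6)
  y^2 + 6y + 8 = ((1/3)y + 4/3)(3y + 6) + (0)
Last nonzero remainder: 3y + 6. Dividing through by 3 gives the monic gcd y + 2.

y + 2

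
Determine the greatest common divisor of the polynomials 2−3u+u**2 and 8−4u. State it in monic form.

−2+u

Apply the Euclidean algorithm:
  u**2−3u+2 = (−(1/4)u+1/4)(−4u+8) + (0)
Last nonzero remainder: −4u+8. Dividing through by −4 gives the monic gcd u−2.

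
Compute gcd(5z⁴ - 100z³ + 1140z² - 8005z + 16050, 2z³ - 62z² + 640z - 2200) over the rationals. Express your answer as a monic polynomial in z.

Repeated division with remainder:
  5z⁴ - 100z³ + 1140z² - 8005z + 16050 = ((5/2)z + 55/2)(2z³ - 62z² + 640z - 2200) + (1245z² - 20105z + 76550)
  2z³ - 62z² + 640z - 2200 = ((2/1245)z - 7396/310005)(1245z² - 20105z + 76550) + ((2316944/62001)z - 23169440/62001)
  1245z² - 20105z + 76550 = ((77191245/2316944)z - 474617655/2316944)((2316944/62001)z - 23169440/62001) + (0)
Last nonzero remainder: (2316944/62001)z - 23169440/62001. Dividing through by 2316944/62001 gives the monic gcd z - 10.

z - 10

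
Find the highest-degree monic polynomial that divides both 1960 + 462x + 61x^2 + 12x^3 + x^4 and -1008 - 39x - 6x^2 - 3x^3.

Repeated division with remainder:
  x^4 + 12x^3 + 61x^2 + 462x + 1960 = (-(1/3)x - 10/3)(-3x^3 - 6x^2 - 39x - 1008) + (28x^2 - 4x - 1400)
  -3x^3 - 6x^2 - 39x - 1008 = (-(3/28)x - 45/196)(28x^2 - 4x - 1400) + (-(9306/49)x - 9306/7)
  28x^2 - 4x - 1400 = (-(686/4653)x + 4900/4653)(-(9306/49)x - 9306/7) + (0)
Last nonzero remainder: -(9306/49)x - 9306/7. Dividing through by -9306/49 gives the monic gcd x + 7.

7 + x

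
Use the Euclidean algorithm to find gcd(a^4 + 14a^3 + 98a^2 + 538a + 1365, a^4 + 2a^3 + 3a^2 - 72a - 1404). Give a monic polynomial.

Euclidean algorithm in ℚ[a]:
  a^4 + 14a^3 + 98a^2 + 538a + 1365 = (a^4 + 2a^3 + 3a^2 - 72a - 1404) + (12a^3 + 95a^2 + 610a + 2769)
  a^4 + 2a^3 + 3a^2 - 72a - 1404 = ((1/12)a - 71/144)(12a^3 + 95a^2 + 610a + 2769) + (-(143/144)a^2 - (143/72)a - 1859/48)
  12a^3 + 95a^2 + 610a + 2769 = (-(1728/143)a - 10224/143)(-(143/144)a^2 - (143/72)a - 1859/48) + (0)
Last nonzero remainder: -(143/144)a^2 - (143/72)a - 1859/48. Dividing through by -143/144 gives the monic gcd a^2 + 2a + 39.

a^2 + 2a + 39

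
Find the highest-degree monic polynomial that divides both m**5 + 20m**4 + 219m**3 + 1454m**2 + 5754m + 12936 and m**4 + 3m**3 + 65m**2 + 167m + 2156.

m**2 + 7m + 44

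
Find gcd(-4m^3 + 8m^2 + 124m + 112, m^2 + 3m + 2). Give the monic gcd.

Euclidean algorithm in ℚ[m]:
  -4m^3 + 8m^2 + 124m + 112 = (-4m + 20)(m^2 + 3m + 2) + (72m + 72)
  m^2 + 3m + 2 = ((1/72)m + 1/36)(72m + 72) + (0)
Last nonzero remainder: 72m + 72. Dividing through by 72 gives the monic gcd m + 1.

m + 1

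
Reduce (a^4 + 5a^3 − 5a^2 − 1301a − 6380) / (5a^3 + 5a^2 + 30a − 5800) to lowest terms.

(a^2 − 6a − 55)/(5a − 50)

By polynomial division,
  a^4 + 5a^3 − 5a^2 − 1301a − 6380 = ((1/5)a + 4/5)(5a^3 + 5a^2 + 30a − 5800) + (−15a^2 − 165a − 1740)
  5a^3 + 5a^2 + 30a − 5800 = (−(1/3)a + 10/3)(−15a^2 − 165a − 1740) + (0)
Last nonzero remainder: −15a^2 − 165a − 1740. Dividing through by −15 gives the monic gcd a^2 + 11a + 116.
Cancel a^2 + 11a + 116 from numerator and denominator to get the reduced form.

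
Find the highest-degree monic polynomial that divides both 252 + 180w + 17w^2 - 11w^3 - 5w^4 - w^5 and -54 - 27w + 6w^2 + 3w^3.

Euclidean algorithm in ℚ[w]:
  -w^5 - 5w^4 - 11w^3 + 17w^2 + 180w + 252 = (-(1/3)w^2 - w - 14/3)(3w^3 + 6w^2 - 27w - 54) + (0)
Last nonzero remainder: 3w^3 + 6w^2 - 27w - 54. Dividing through by 3 gives the monic gcd w^3 + 2w^2 - 9w - 18.

-18 - 9w + 2w^2 + w^3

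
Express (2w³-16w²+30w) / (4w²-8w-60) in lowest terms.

(w²-3w)/(2w+6)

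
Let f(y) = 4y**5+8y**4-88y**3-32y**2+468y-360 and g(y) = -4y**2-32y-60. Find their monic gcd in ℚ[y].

y**2+8y+15

Repeated division with remainder:
  4y**5+8y**4-88y**3-32y**2+468y-360 = (-y**3+6y**2-11y+6)(-4y**2-32y-60) + (0)
Last nonzero remainder: -4y**2-32y-60. Dividing through by -4 gives the monic gcd y**2+8y+15.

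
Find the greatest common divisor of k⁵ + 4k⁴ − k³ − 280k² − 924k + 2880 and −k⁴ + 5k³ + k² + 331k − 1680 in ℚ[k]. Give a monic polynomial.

k² + 7k + 48

By polynomial division,
  k⁵ + 4k⁴ − k³ − 280k² − 924k + 2880 = (−k − 9)(−k⁴ + 5k³ + k² + 331k − 1680) + (45k³ + 60k² + 375k − 12240)
  −k⁴ + 5k³ + k² + 331k − 1680 = (−(1/45)k + 19/135)(45k³ + 60k² + 375k − 12240) + ((8/9)k² + (56/9)k + 128/3)
  45k³ + 60k² + 375k − 12240 = ((405/8)k − 2295/8)((8/9)k² + (56/9)k + 128/3) + (0)
Last nonzero remainder: (8/9)k² + (56/9)k + 128/3. Dividing through by 8/9 gives the monic gcd k² + 7k + 48.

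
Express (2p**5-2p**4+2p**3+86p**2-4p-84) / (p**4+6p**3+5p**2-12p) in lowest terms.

By polynomial division,
  2p**5-2p**4+2p**3+86p**2-4p-84 = (2p-14)(p**4+6p**3+5p**2-12p) + (76p**3+180p**2-172p-84)
  p**4+6p**3+5p**2-12p = ((1/76)p+69/1444)(76p**3+180p**2-172p-84) + (-(483/361)p**2-(966/361)p+1449/361)
  76p**3+180p**2-172p-84 = (-(27436/483)p-1444/69)(-(483/361)p**2-(966/361)p+1449/361) + (0)
Last nonzero remainder: -(483/361)p**2-(966/361)p+1449/361. Dividing through by -483/361 gives the monic gcd p**2+2p-3.
Cancel p**2+2p-3 from numerator and denominator to get the reduced form.

(2p**3-6p**2+20p+28)/(p**2+4p)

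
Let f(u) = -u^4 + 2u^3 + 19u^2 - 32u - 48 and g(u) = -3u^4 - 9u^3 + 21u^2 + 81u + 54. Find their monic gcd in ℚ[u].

Repeated division with remainder:
  -u^4 + 2u^3 + 19u^2 - 32u - 48 = (1/3)(-3u^4 - 9u^3 + 21u^2 + 81u + 54) + (5u^3 + 12u^2 - 59u - 66)
  -3u^4 - 9u^3 + 21u^2 + 81u + 54 = (-(3/5)u - 9/25)(5u^3 + 12u^2 - 59u - 66) + (-(252/25)u^2 + (504/25)u + 756/25)
  5u^3 + 12u^2 - 59u - 66 = (-(125/252)u - 275/126)(-(252/25)u^2 + (504/25)u + 756/25) + (0)
Last nonzero remainder: -(252/25)u^2 + (504/25)u + 756/25. Dividing through by -252/25 gives the monic gcd u^2 - 2u - 3.

u^2 - 2u - 3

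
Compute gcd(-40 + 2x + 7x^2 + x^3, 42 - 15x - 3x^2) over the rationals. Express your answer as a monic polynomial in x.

Euclidean algorithm in ℚ[x]:
  x^3 + 7x^2 + 2x - 40 = (-(1/3)x - 2/3)(-3x^2 - 15x + 42) + (6x - 12)
  -3x^2 - 15x + 42 = (-(1/2)x - 7/2)(6x - 12) + (0)
Last nonzero remainder: 6x - 12. Dividing through by 6 gives the monic gcd x - 2.

-2 + x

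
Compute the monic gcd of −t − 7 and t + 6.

1

Repeated division with remainder:
  −t − 7 = (−1)(t + 6) + (−1)
  t + 6 = (−t − 6)(−1) + (0)
The last nonzero remainder is the constant −1, so the polynomials are coprime and gcd = 1.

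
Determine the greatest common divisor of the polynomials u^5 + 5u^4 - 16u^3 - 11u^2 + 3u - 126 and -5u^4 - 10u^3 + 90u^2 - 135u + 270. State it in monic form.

u^3 - 4u^2 + 6u - 9

Repeated division with remainder:
  u^5 + 5u^4 - 16u^3 - 11u^2 + 3u - 126 = (-(1/5)u - 3/5)(-5u^4 - 10u^3 + 90u^2 - 135u + 270) + (-4u^3 + 16u^2 - 24u + 36)
  -5u^4 - 10u^3 + 90u^2 - 135u + 270 = ((5/4)u + 15/2)(-4u^3 + 16u^2 - 24u + 36) + (0)
Last nonzero remainder: -4u^3 + 16u^2 - 24u + 36. Dividing through by -4 gives the monic gcd u^3 - 4u^2 + 6u - 9.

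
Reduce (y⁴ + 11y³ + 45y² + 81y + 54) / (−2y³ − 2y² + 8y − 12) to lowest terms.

Apply the Euclidean algorithm:
  y⁴ + 11y³ + 45y² + 81y + 54 = (−(1/2)y − 5)(−2y³ − 2y² + 8y − 12) + (39y² + 115y − 6)
  −2y³ − 2y² + 8y − 12 = (−(2/39)y + 152/1521)(39y² + 115y − 6) + (−(5780/1521)y − 5780/507)
  39y² + 115y − 6 = (−(59319/5780)y + 1521/2890)(−(5780/1521)y − 5780/507) + (0)
Last nonzero remainder: −(5780/1521)y − 5780/507. Dividing through by −5780/1521 gives the monic gcd y + 3.
Cancel y + 3 from numerator and denominator to get the reduced form.

(−y³ − 8y² − 21y − 18)/(2y² − 4y + 4)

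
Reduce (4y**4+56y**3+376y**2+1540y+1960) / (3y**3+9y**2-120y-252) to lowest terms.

(4y**2+20y+140)/(3y-18)

Apply the Euclidean algorithm:
  4y**4+56y**3+376y**2+1540y+1960 = ((4/3)y+44/3)(3y**3+9y**2-120y-252) + (404y**2+3636y+5656)
  3y**3+9y**2-120y-252 = ((3/404)y-9/202)(404y**2+3636y+5656) + (0)
Last nonzero remainder: 404y**2+3636y+5656. Dividing through by 404 gives the monic gcd y**2+9y+14.
Cancel y**2+9y+14 from numerator and denominator to get the reduced form.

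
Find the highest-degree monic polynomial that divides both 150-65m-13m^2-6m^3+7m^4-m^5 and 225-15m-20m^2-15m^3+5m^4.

By polynomial division,
  -m^5+7m^4-6m^3-13m^2-65m+150 = (-(1/5)m+4/5)(5m^4-15m^3-20m^2-15m+225) + (2m^3-8m-30)
  5m^4-15m^3-20m^2-15m+225 = ((5/2)m-15/2)(2m^3-8m-30) + (0)
Last nonzero remainder: 2m^3-8m-30. Dividing through by 2 gives the monic gcd m^3-4m-15.

-15-4m+m^3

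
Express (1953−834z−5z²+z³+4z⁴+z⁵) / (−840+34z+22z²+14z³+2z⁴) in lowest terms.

(−93+22z+z³)/(40+6z+2z²)

By polynomial division,
  z⁵+4z⁴+z³−5z²−834z+1953 = ((1/2)z−3/2)(2z⁴+14z³+22z²+34z−840) + (11z³+11z²−363z+693)
  2z⁴+14z³+22z²+34z−840 = ((2/11)z+12/11)(11z³+11z²−363z+693) + (76z²+304z−1596)
  11z³+11z²−363z+693 = ((11/76)z−33/76)(76z²+304z−1596) + (0)
Last nonzero remainder: 76z²+304z−1596. Dividing through by 76 gives the monic gcd z²+4z−21.
Cancel z²+4z−21 from numerator and denominator to get the reduced form.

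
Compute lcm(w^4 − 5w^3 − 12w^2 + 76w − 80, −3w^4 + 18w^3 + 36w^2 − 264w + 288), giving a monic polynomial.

By polynomial division,
  w^4 − 5w^3 − 12w^2 + 76w − 80 = (−1/3)(−3w^4 + 18w^3 + 36w^2 − 264w + 288) + (w^3 − 12w + 16)
  −3w^4 + 18w^3 + 36w^2 − 264w + 288 = (−3w + 18)(w^3 − 12w + 16) + (0)
The last nonzero remainder w^3 − 12w + 16 is already monic.
Then lcm(f, g) = f·g / gcd(f, g); expanding and making the result monic gives the answer.

w^5 − 11w^4 + 18w^3 + 148w^2 − 536w + 480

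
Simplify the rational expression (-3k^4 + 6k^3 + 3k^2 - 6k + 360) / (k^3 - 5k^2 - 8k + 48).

(-3k^2 + 3k - 30)/(k - 4)

Repeated division with remainder:
  -3k^4 + 6k^3 + 3k^2 - 6k + 360 = (-3k - 9)(k^3 - 5k^2 - 8k + 48) + (-66k^2 + 66k + 792)
  k^3 - 5k^2 - 8k + 48 = (-(1/66)k + 2/33)(-66k^2 + 66k + 792) + (0)
Last nonzero remainder: -66k^2 + 66k + 792. Dividing through by -66 gives the monic gcd k^2 - k - 12.
Cancel k^2 - k - 12 from numerator and denominator to get the reduced form.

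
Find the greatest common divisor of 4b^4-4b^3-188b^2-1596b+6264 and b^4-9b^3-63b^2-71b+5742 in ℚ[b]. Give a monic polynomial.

Repeated division with remainder:
  4b^4-4b^3-188b^2-1596b+6264 = (4)(b^4-9b^3-63b^2-71b+5742) + (32b^3+64b^2-1312b-16704)
  b^4-9b^3-63b^2-71b+5742 = ((1/32)b-11/32)(32b^3+64b^2-1312b-16704) + (0)
Last nonzero remainder: 32b^3+64b^2-1312b-16704. Dividing through by 32 gives the monic gcd b^3+2b^2-41b-522.

b^3+2b^2-41b-522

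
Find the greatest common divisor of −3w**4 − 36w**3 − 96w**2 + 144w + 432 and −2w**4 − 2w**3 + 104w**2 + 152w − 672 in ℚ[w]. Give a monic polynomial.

w**2 + 4w − 12

Euclidean algorithm in ℚ[w]:
  −3w**4 − 36w**3 − 96w**2 + 144w + 432 = (3/2)(−2w**4 − 2w**3 + 104w**2 + 152w − 672) + (−33w**3 − 252w**2 − 84w + 1440)
  −2w**4 − 2w**3 + 104w**2 + 152w − 672 = ((2/33)w − 146/363)(−33w**3 − 252w**2 − 84w + 1440) + ((936/121)w**2 + (3744/121)w − 11232/121)
  −33w**3 − 252w**2 − 84w + 1440 = (−(1331/312)w − 605/39)((936/121)w**2 + (3744/121)w − 11232/121) + (0)
Last nonzero remainder: (936/121)w**2 + (3744/121)w − 11232/121. Dividing through by 936/121 gives the monic gcd w**2 + 4w − 12.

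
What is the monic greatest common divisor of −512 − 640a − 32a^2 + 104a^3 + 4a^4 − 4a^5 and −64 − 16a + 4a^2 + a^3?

Repeated division with remainder:
  −4a^5 + 4a^4 + 104a^3 − 32a^2 − 640a − 512 = (−4a^2 + 20a − 40)(a^3 + 4a^2 − 16a − 64) + (192a^2 − 3072)
  a^3 + 4a^2 − 16a − 64 = ((1/192)a + 1/48)(192a^2 − 3072) + (0)
Last nonzero remainder: 192a^2 − 3072. Dividing through by 192 gives the monic gcd a^2 − 16.

−16 + a^2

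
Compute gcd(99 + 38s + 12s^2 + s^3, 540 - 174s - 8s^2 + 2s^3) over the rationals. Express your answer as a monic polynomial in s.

9 + s

Euclidean algorithm in ℚ[s]:
  s^3 + 12s^2 + 38s + 99 = (1/2)(2s^3 - 8s^2 - 174s + 540) + (16s^2 + 125s - 171)
  2s^3 - 8s^2 - 174s + 540 = ((1/8)s - 189/128)(16s^2 + 125s - 171) + ((4089/128)s + 36801/128)
  16s^2 + 125s - 171 = ((2048/4089)s - 2432/4089)((4089/128)s + 36801/128) + (0)
Last nonzero remainder: (4089/128)s + 36801/128. Dividing through by 4089/128 gives the monic gcd s + 9.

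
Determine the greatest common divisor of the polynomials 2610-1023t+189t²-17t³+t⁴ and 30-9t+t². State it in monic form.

By polynomial division,
  t⁴-17t³+189t²-1023t+2610 = (t²-8t+87)(t²-9t+30) + (0)
The last nonzero remainder t²-9t+30 is already monic.

30-9t+t²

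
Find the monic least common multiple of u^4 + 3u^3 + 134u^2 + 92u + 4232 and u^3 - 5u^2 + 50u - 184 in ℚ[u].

Repeated division with remainder:
  u^4 + 3u^3 + 134u^2 + 92u + 4232 = (u + 8)(u^3 - 5u^2 + 50u - 184) + (124u^2 - 124u + 5704)
  u^3 - 5u^2 + 50u - 184 = ((1/124)u - 1/31)(124u^2 - 124u + 5704) + (0)
Last nonzero remainder: 124u^2 - 124u + 5704. Dividing through by 124 gives the monic gcd u^2 - u + 46.
Then lcm(f, g) = f·g / gcd(f, g); expanding and making the result monic gives the answer.

u^5 - u^4 + 122u^3 - 444u^2 + 3864u - 16928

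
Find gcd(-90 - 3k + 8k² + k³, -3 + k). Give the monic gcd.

Apply the Euclidean algorithm:
  k³ + 8k² - 3k - 90 = (k² + 11k + 30)(k - 3) + (0)
The last nonzero remainder k - 3 is already monic.

-3 + k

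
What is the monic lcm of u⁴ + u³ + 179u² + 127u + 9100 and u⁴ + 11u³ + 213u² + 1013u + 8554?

u⁶ + 8u⁵ + 280u⁴ + 1474u³ + 26815u² + 75638u + 855400

Repeated division with remainder:
  u⁴ + u³ + 179u² + 127u + 9100 = (u⁴ + 11u³ + 213u² + 1013u + 8554) + (-10u³ - 34u² - 886u + 546)
  u⁴ + 11u³ + 213u² + 1013u + 8554 = (-(1/10)u - 19/25)(-10u³ - 34u² - 886u + 546) + ((2464/25)u² + (9856/25)u + 224224/25)
  -10u³ - 34u² - 886u + 546 = (-(125/1232)u + 75/1232)((2464/25)u² + (9856/25)u + 224224/25) + (0)
Last nonzero remainder: (2464/25)u² + (9856/25)u + 224224/25. Dividing through by 2464/25 gives the monic gcd u² + 4u + 91.
Then lcm(f, g) = f·g / gcd(f, g); expanding and making the result monic gives the answer.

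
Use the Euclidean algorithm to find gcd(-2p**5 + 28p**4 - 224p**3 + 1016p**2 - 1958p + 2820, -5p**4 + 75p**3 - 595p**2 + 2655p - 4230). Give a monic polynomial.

p**3 - 12p**2 + 83p - 282

Euclidean algorithm in ℚ[p]:
  -2p**5 + 28p**4 - 224p**3 + 1016p**2 - 1958p + 2820 = ((2/5)p + 2/5)(-5p**4 + 75p**3 - 595p**2 + 2655p - 4230) + (-16p**3 + 192p**2 - 1328p + 4512)
  -5p**4 + 75p**3 - 595p**2 + 2655p - 4230 = ((5/16)p - 15/16)(-16p**3 + 192p**2 - 1328p + 4512) + (0)
Last nonzero remainder: -16p**3 + 192p**2 - 1328p + 4512. Dividing through by -16 gives the monic gcd p**3 - 12p**2 + 83p - 282.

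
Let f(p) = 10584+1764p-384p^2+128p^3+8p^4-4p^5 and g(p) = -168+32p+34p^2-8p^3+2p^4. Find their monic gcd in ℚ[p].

Apply the Euclidean algorithm:
  -4p^5+8p^4+128p^3-384p^2+1764p+10584 = (-2p-4)(2p^4-8p^3+34p^2+32p-168) + (164p^3-184p^2+1556p+9912)
  2p^4-8p^3+34p^2+32p-168 = ((1/82)p-59/1681)(164p^3-184p^2+1556p+9912) + ((14400/1681)p^2-(57600/1681)p+302400/1681)
  164p^3-184p^2+1556p+9912 = ((68921/3600)p+99179/1800)((14400/1681)p^2-(57600/1681)p+302400/1681) + (0)
Last nonzero remainder: (14400/1681)p^2-(57600/1681)p+302400/1681. Dividing through by 14400/1681 gives the monic gcd p^2-4p+21.

21-4p+p^2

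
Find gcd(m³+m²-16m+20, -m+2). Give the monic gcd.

m-2

Apply the Euclidean algorithm:
  m³+m²-16m+20 = (-m²-3m+10)(-m+2) + (0)
Last nonzero remainder: -m+2. Dividing through by -1 gives the monic gcd m-2.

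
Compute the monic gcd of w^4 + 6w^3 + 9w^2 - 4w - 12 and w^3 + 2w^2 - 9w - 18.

Repeated division with remainder:
  w^4 + 6w^3 + 9w^2 - 4w - 12 = (w + 4)(w^3 + 2w^2 - 9w - 18) + (10w^2 + 50w + 60)
  w^3 + 2w^2 - 9w - 18 = ((1/10)w - 3/10)(10w^2 + 50w + 60) + (0)
Last nonzero remainder: 10w^2 + 50w + 60. Dividing through by 10 gives the monic gcd w^2 + 5w + 6.

w^2 + 5w + 6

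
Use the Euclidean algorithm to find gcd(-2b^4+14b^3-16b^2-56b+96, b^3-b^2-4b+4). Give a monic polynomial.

b^2-4

By polynomial division,
  -2b^4+14b^3-16b^2-56b+96 = (-2b+12)(b^3-b^2-4b+4) + (-12b^2+48)
  b^3-b^2-4b+4 = (-(1/12)b+1/12)(-12b^2+48) + (0)
Last nonzero remainder: -12b^2+48. Dividing through by -12 gives the monic gcd b^2-4.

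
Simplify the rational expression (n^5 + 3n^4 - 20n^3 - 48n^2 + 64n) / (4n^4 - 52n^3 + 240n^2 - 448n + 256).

(n^3 + 8n^2 + 16n)/(4n^2 - 32n + 64)

Euclidean algorithm in ℚ[n]:
  n^5 + 3n^4 - 20n^3 - 48n^2 + 64n = ((1/4)n + 4)(4n^4 - 52n^3 + 240n^2 - 448n + 256) + (128n^3 - 896n^2 + 1792n - 1024)
  4n^4 - 52n^3 + 240n^2 - 448n + 256 = ((1/32)n - 3/16)(128n^3 - 896n^2 + 1792n - 1024) + (16n^2 - 80n + 64)
  128n^3 - 896n^2 + 1792n - 1024 = (8n - 16)(16n^2 - 80n + 64) + (0)
Last nonzero remainder: 16n^2 - 80n + 64. Dividing through by 16 gives the monic gcd n^2 - 5n + 4.
Cancel n^2 - 5n + 4 from numerator and denominator to get the reduced form.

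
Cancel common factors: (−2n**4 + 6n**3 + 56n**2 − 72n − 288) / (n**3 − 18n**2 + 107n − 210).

(−2n**3 − 6n**2 + 20n + 48)/(n**2 − 12n + 35)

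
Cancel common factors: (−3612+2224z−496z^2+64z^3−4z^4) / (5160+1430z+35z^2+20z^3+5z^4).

By polynomial division,
  −4z^4+64z^3−496z^2+2224z−3612 = (−4/5)(5z^4+20z^3+35z^2+1430z+5160) + (80z^3−468z^2+3368z+516)
  5z^4+20z^3+35z^2+1430z+5160 = ((1/16)z+197/320)(80z^3−468z^2+3368z+516) + ((9009/80)z^2−(27027/40)z+387387/80)
  80z^3−468z^2+3368z+516 = ((6400/9009)z+320/3003)((9009/80)z^2−(27027/40)z+387387/80) + (0)
Last nonzero remainder: (9009/80)z^2−(27027/40)z+387387/80. Dividing through by 9009/80 gives the monic gcd z^2−6z+43.
Cancel z^2−6z+43 from numerator and denominator to get the reduced form.

(−84+40z−4z^2)/(120+50z+5z^2)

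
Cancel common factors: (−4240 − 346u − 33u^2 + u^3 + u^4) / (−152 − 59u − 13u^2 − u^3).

Repeated division with remainder:
  u^4 + u^3 − 33u^2 − 346u − 4240 = (−u + 12)(−u^3 − 13u^2 − 59u − 152) + (64u^2 + 210u − 2416)
  −u^3 − 13u^2 − 59u − 152 = (−(1/64)u − 311/2048)(64u^2 + 210u − 2416) + (−(66417/1024)u − 66417/128)
  64u^2 + 210u − 2416 = (−(65536/66417)u + 309248/66417)(−(66417/1024)u − 66417/128) + (0)
Last nonzero remainder: −(66417/1024)u − 66417/128. Dividing through by −66417/1024 gives the monic gcd u + 8.
Cancel u + 8 from numerator and denominator to get the reduced form.

(530 − 23u + 7u^2 − u^3)/(19 + 5u + u^2)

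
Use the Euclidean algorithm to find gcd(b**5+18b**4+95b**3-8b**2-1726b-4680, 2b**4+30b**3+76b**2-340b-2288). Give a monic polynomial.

b**3+4b**2-6b-104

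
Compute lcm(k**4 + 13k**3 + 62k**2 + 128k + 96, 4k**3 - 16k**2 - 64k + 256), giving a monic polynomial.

k**6 + 5k**5 - 26k**4 - 160k**3 + 64k**2 + 1280k + 1536

Apply the Euclidean algorithm:
  k**4 + 13k**3 + 62k**2 + 128k + 96 = ((1/4)k + 17/4)(4k**3 - 16k**2 - 64k + 256) + (146k**2 + 336k - 992)
  4k**3 - 16k**2 - 64k + 256 = ((2/73)k - 920/5329)(146k**2 + 336k - 992) + ((112896/5329)k + 451584/5329)
  146k**2 + 336k - 992 = ((389017/56448)k - 165199/14112)((112896/5329)k + 451584/5329) + (0)
Last nonzero remainder: (112896/5329)k + 451584/5329. Dividing through by 112896/5329 gives the monic gcd k + 4.
Then lcm(f, g) = f·g / gcd(f, g); expanding and making the result monic gives the answer.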